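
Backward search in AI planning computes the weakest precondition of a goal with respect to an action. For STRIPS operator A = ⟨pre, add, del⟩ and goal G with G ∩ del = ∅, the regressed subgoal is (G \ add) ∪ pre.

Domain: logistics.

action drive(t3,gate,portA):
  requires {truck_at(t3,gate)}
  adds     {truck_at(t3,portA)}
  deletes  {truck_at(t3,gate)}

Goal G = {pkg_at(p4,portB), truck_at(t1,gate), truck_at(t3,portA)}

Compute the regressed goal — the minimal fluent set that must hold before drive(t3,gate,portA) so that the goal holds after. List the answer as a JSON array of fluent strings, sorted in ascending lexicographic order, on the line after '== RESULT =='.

Regress:
  G ∩ del = {}  (empty — regression defined)
  G \ add = {pkg_at(p4,portB), truck_at(t1,gate), truck_at(t3,portA)} \ {truck_at(t3,portA)} = {pkg_at(p4,portB), truck_at(t1,gate)}
  ∪ pre   = {pkg_at(p4,portB), truck_at(t1,gate)} ∪ {truck_at(t3,gate)}
          = {pkg_at(p4,portB), truck_at(t1,gate), truck_at(t3,gate)}

== RESULT ==
["pkg_at(p4,portB)", "truck_at(t1,gate)", "truck_at(t3,gate)"]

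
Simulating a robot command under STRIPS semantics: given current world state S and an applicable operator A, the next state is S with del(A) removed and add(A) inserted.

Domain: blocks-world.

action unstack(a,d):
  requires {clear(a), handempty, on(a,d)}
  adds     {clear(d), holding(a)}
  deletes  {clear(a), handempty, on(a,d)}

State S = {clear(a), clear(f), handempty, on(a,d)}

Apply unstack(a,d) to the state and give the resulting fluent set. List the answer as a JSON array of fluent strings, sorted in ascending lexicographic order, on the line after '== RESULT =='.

Progress:
  pre ⊆ S: {clear(a), handempty, on(a,d)} ⊆ S  — applicable
  S \ del = {clear(f)}
  ∪ add   = {clear(d), clear(f), holding(a)}

== RESULT ==
["clear(d)", "clear(f)", "holding(a)"]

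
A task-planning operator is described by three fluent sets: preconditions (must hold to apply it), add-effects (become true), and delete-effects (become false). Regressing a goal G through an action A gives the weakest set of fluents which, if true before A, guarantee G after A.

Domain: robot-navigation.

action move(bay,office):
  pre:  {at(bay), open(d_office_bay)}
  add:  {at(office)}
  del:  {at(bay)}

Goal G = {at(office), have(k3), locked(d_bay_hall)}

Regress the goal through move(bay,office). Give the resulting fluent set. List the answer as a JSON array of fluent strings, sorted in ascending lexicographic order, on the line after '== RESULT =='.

Regress:
  G ∩ del = {}  (empty — regression defined)
  G \ add = {at(office), have(k3), locked(d_bay_hall)} \ {at(office)} = {have(k3), locked(d_bay_hall)}
  ∪ pre   = {have(k3), locked(d_bay_hall)} ∪ {at(bay), open(d_office_bay)}
          = {at(bay), have(k3), locked(d_bay_hall), open(d_office_bay)}

== RESULT ==
["at(bay)", "have(k3)", "locked(d_bay_hall)", "open(d_office_bay)"]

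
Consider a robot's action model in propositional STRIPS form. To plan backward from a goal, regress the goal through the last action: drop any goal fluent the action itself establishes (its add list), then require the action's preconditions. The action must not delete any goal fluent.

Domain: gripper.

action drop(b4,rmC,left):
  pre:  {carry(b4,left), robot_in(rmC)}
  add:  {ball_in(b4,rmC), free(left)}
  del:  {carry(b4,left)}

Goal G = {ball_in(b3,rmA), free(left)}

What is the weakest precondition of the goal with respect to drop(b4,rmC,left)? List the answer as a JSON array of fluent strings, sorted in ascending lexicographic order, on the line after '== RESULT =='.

Compute (G \ add) ∪ pre:
  G ∩ del = {}  (empty — regression defined)
  G \ add = {ball_in(b3,rmA), free(left)} \ {ball_in(b4,rmC), free(left)} = {ball_in(b3,rmA)}
  ∪ pre   = {ball_in(b3,rmA)} ∪ {carry(b4,left), robot_in(rmC)}
          = {ball_in(b3,rmA), carry(b4,left), robot_in(rmC)}

== RESULT ==
["ball_in(b3,rmA)", "carry(b4,left)", "robot_in(rmC)"]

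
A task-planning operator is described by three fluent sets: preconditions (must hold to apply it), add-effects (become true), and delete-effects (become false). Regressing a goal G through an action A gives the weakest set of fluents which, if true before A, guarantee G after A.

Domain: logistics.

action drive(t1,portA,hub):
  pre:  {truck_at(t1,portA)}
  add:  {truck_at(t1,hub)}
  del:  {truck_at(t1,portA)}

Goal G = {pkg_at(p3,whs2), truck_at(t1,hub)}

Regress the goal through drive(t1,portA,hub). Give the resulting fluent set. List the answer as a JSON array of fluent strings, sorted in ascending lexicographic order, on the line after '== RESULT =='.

Regress:
  G ∩ del = {}  (empty — regression defined)
  G \ add = {pkg_at(p3,whs2), truck_at(t1,hub)} \ {truck_at(t1,hub)} = {pkg_at(p3,whs2)}
  ∪ pre   = {pkg_at(p3,whs2)} ∪ {truck_at(t1,portA)}
          = {pkg_at(p3,whs2), truck_at(t1,portA)}

== RESULT ==
["pkg_at(p3,whs2)", "truck_at(t1,portA)"]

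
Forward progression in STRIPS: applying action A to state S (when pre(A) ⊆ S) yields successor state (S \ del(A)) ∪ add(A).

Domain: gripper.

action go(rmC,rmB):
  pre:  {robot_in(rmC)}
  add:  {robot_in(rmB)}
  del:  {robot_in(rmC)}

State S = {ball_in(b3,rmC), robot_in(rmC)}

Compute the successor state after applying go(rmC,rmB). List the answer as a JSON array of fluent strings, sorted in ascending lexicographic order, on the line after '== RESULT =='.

Progress:
  pre ⊆ S: {robot_in(rmC)} ⊆ S  — applicable
  S \ del = {ball_in(b3,rmC)}
  ∪ add   = {ball_in(b3,rmC), robot_in(rmB)}

== RESULT ==
["ball_in(b3,rmC)", "robot_in(rmB)"]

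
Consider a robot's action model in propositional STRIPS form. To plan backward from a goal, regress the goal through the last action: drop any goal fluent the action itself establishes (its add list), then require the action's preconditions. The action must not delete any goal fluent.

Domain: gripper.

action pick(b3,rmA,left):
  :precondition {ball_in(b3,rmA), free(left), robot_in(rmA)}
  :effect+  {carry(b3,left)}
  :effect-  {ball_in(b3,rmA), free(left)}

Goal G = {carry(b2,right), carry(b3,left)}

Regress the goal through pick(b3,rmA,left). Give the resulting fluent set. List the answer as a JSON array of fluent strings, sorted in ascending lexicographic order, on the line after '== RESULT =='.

Compute (G \ add) ∪ pre:
  G ∩ del = {}  (empty — regression defined)
  G \ add = {carry(b2,right), carry(b3,left)} \ {carry(b3,left)} = {carry(b2,right)}
  ∪ pre   = {carry(b2,right)} ∪ {ball_in(b3,rmA), free(left), robot_in(rmA)}
          = {ball_in(b3,rmA), carry(b2,right), free(left), robot_in(rmA)}

== RESULT ==
["ball_in(b3,rmA)", "carry(b2,right)", "free(left)", "robot_in(rmA)"]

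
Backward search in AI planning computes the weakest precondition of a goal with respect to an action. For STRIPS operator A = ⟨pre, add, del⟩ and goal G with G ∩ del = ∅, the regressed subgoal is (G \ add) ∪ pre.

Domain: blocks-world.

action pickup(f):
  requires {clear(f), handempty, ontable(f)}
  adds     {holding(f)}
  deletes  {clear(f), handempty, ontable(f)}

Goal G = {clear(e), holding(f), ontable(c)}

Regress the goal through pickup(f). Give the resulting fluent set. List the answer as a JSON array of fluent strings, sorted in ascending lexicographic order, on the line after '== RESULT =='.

Regress:
  G ∩ del = {}  (empty — regression defined)
  G \ add = {clear(e), holding(f), ontable(c)} \ {holding(f)} = {clear(e), ontable(c)}
  ∪ pre   = {clear(e), ontable(c)} ∪ {clear(f), handempty, ontable(f)}
          = {clear(e), clear(f), handempty, ontable(c), ontable(f)}

== RESULT ==
["clear(e)", "clear(f)", "handempty", "ontable(c)", "ontable(f)"]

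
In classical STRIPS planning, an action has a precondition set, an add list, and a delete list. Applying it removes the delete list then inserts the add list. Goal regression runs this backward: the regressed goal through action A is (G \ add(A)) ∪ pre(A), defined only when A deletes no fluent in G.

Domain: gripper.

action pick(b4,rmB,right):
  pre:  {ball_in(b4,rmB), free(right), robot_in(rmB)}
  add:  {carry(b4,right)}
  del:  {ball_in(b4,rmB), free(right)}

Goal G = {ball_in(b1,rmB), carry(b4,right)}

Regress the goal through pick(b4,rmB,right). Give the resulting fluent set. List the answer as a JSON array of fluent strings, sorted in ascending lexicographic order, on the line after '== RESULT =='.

Compute (G \ add) ∪ pre:
  G ∩ del = {}  (empty — regression defined)
  G \ add = {ball_in(b1,rmB), carry(b4,right)} \ {carry(b4,right)} = {ball_in(b1,rmB)}
  ∪ pre   = {ball_in(b1,rmB)} ∪ {ball_in(b4,rmB), free(right), robot_in(rmB)}
          = {ball_in(b1,rmB), ball_in(b4,rmB), free(right), robot_in(rmB)}

== RESULT ==
["ball_in(b1,rmB)", "ball_in(b4,rmB)", "free(right)", "robot_in(rmB)"]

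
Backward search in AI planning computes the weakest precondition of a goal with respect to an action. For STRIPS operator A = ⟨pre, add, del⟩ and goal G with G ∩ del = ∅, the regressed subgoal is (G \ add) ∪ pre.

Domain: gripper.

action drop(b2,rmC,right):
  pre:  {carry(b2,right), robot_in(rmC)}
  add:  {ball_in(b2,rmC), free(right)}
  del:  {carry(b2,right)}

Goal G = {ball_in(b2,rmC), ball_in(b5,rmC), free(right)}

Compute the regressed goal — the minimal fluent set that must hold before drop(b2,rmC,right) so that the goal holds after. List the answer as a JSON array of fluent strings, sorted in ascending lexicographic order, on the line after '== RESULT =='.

Regress:
  G ∩ del = {}  (empty — regression defined)
  G \ add = {ball_in(b2,rmC), ball_in(b5,rmC), free(right)} \ {ball_in(b2,rmC), free(right)} = {ball_in(b5,rmC)}
  ∪ pre   = {ball_in(b5,rmC)} ∪ {carry(b2,right), robot_in(rmC)}
          = {ball_in(b5,rmC), carry(b2,right), robot_in(rmC)}

== RESULT ==
["ball_in(b5,rmC)", "carry(b2,right)", "robot_in(rmC)"]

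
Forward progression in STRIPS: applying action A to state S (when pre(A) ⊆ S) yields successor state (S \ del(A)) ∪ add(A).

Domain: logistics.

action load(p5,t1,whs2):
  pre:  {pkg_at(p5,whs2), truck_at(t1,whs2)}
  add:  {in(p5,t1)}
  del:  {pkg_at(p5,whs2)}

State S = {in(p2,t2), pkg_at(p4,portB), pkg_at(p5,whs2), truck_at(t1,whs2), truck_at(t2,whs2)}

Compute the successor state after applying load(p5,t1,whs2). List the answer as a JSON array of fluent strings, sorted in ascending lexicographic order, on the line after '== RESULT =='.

Progress:
  pre ⊆ S: {pkg_at(p5,whs2), truck_at(t1,whs2)} ⊆ S  — applicable
  S \ del = {in(p2,t2), pkg_at(p4,portB), truck_at(t1,whs2), truck_at(t2,whs2)}
  ∪ add   = {in(p2,t2), in(p5,t1), pkg_at(p4,portB), truck_at(t1,whs2), truck_at(t2,whs2)}

== RESULT ==
["in(p2,t2)", "in(p5,t1)", "pkg_at(p4,portB)", "truck_at(t1,whs2)", "truck_at(t2,whs2)"]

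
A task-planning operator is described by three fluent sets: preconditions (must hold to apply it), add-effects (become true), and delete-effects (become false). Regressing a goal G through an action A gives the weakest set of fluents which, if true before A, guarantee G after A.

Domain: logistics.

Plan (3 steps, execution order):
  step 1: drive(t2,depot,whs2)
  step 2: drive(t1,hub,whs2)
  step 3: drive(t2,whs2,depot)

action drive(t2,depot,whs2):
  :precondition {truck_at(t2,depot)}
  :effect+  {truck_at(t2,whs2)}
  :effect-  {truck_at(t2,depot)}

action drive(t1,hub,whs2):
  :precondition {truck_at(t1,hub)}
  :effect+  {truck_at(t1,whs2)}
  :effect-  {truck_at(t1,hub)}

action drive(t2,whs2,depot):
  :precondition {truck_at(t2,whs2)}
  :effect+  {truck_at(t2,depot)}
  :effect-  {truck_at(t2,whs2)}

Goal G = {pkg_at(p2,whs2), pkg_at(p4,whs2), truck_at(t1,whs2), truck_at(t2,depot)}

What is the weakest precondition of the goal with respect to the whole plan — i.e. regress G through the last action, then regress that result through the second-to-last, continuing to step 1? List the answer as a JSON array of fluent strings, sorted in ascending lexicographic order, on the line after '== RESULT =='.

Work backward from the goal:
  through step 3 (drive(t2,whs2,depot)): drop {truck_at(t2,depot)}, keep {pkg_at(p2,whs2), pkg_at(p4,whs2), truck_at(t1,whs2)}, require {truck_at(t2,whs2)}
    → {pkg_at(p2,whs2), pkg_at(p4,whs2), truck_at(t1,whs2), truck_at(t2,whs2)}
  through step 2 (drive(t1,hub,whs2)): drop {truck_at(t1,whs2)}, keep {pkg_at(p2,whs2), pkg_at(p4,whs2), truck_at(t2,whs2)}, require {truck_at(t1,hub)}
    → {pkg_at(p2,whs2), pkg_at(p4,whs2), truck_at(t1,hub), truck_at(t2,whs2)}
  through step 1 (drive(t2,depot,whs2)): drop {truck_at(t2,whs2)}, keep {pkg_at(p2,whs2), pkg_at(p4,whs2), truck_at(t1,hub)}, require {truck_at(t2,depot)}
    → {pkg_at(p2,whs2), pkg_at(p4,whs2), truck_at(t1,hub), truck_at(t2,depot)}

== RESULT ==
["pkg_at(p2,whs2)", "pkg_at(p4,whs2)", "truck_at(t1,hub)", "truck_at(t2,depot)"]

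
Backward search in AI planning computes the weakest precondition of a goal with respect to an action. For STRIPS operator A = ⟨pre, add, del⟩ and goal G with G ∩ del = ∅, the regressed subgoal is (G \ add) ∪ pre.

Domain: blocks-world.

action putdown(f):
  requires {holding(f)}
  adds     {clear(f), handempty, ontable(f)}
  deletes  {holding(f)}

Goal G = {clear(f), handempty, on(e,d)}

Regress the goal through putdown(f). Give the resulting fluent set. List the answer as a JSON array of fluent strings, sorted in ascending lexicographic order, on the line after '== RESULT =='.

Compute (G \ add) ∪ pre:
  G ∩ del = {}  (empty — regression defined)
  G \ add = {clear(f), handempty, on(e,d)} \ {clear(f), handempty, ontable(f)} = {on(e,d)}
  ∪ pre   = {on(e,d)} ∪ {holding(f)}
          = {holding(f), on(e,d)}

== RESULT ==
["holding(f)", "on(e,d)"]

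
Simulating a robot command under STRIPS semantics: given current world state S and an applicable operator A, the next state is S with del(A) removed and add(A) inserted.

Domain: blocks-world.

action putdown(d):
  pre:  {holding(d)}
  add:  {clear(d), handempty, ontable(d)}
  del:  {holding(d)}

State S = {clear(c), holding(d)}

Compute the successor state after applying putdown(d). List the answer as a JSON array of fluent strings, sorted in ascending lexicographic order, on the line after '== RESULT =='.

Compute (S \ del) ∪ add:
  pre ⊆ S: {holding(d)} ⊆ S  — applicable
  S \ del = {clear(c)}
  ∪ add   = {clear(c), clear(d), handempty, ontable(d)}

== RESULT ==
["clear(c)", "clear(d)", "handempty", "ontable(d)"]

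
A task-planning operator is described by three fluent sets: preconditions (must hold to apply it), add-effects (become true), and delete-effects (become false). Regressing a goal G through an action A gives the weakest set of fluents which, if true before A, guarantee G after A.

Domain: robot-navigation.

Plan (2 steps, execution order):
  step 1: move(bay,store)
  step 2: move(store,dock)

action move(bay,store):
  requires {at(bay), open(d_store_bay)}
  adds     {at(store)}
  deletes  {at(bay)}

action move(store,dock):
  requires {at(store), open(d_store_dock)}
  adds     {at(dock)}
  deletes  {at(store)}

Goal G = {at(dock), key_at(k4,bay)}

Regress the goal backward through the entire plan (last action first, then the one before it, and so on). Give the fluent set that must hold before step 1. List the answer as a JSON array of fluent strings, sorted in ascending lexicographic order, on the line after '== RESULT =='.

Regress step by step:
  through step 2 (move(store,dock)): drop {at(dock)}, keep {key_at(k4,bay)}, require {at(store), open(d_store_dock)}
    → {at(store), key_at(k4,bay), open(d_store_dock)}
  through step 1 (move(bay,store)): drop {at(store)}, keep {key_at(k4,bay), open(d_store_dock)}, require {at(bay), open(d_store_bay)}
    → {at(bay), key_at(k4,bay), open(d_store_bay), open(d_store_dock)}

== RESULT ==
["at(bay)", "key_at(k4,bay)", "open(d_store_bay)", "open(d_store_dock)"]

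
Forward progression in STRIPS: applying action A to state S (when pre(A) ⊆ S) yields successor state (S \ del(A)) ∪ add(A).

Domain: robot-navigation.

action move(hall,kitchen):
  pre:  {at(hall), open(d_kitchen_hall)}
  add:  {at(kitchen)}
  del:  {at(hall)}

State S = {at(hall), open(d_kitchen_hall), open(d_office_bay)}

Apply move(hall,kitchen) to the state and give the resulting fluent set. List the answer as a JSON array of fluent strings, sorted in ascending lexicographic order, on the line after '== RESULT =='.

Progress:
  pre ⊆ S: {at(hall), open(d_kitchen_hall)} ⊆ S  — applicable
  S \ del = {open(d_kitchen_hall), open(d_office_bay)}
  ∪ add   = {at(kitchen), open(d_kitchen_hall), open(d_office_bay)}

== RESULT ==
["at(kitchen)", "open(d_kitchen_hall)", "open(d_office_bay)"]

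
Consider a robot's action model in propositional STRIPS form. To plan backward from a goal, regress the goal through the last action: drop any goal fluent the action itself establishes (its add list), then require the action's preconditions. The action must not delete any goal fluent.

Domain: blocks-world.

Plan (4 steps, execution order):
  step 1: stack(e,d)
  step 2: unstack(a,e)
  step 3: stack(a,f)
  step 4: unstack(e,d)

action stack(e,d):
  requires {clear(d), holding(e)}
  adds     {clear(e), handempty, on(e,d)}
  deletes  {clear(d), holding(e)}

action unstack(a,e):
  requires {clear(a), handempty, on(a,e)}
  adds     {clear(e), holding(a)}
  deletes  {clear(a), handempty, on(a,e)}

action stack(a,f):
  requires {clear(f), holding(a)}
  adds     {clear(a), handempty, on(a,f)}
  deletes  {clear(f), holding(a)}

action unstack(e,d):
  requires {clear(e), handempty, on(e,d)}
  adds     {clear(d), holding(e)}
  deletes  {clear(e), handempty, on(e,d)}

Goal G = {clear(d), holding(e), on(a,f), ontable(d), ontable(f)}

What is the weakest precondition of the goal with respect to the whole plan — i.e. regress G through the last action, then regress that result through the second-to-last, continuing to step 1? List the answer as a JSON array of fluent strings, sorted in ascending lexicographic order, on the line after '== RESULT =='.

Work backward from the goal:
  through step 4 (unstack(e,d)): drop {clear(d), holding(e)}, keep {on(a,f), ontable(d), ontable(f)}, require {clear(e), handempty, on(e,d)}
    → {clear(e), handempty, on(a,f), on(e,d), ontable(d), ontable(f)}
  through step 3 (stack(a,f)): drop {handempty, on(a,f)}, keep {clear(e), on(e,d), ontable(d), ontable(f)}, require {clear(f), holding(a)}
    → {clear(e), clear(f), holding(a), on(e,d), ontable(d), ontable(f)}
  through step 2 (unstack(a,e)): drop {clear(e), holding(a)}, keep {clear(f), on(e,d), ontable(d), ontable(f)}, require {clear(a), handempty, on(a,e)}
    → {clear(a), clear(f), handempty, on(a,e), on(e,d), ontable(d), ontable(f)}
  through step 1 (stack(e,d)): drop {handempty, on(e,d)}, keep {clear(a), clear(f), on(a,e), ontable(d), ontable(f)}, require {clear(d), holding(e)}
    → {clear(a), clear(d), clear(f), holding(e), on(a,e), ontable(d), ontable(f)}

== RESULT ==
["clear(a)", "clear(d)", "clear(f)", "holding(e)", "on(a,e)", "ontable(d)", "ontable(f)"]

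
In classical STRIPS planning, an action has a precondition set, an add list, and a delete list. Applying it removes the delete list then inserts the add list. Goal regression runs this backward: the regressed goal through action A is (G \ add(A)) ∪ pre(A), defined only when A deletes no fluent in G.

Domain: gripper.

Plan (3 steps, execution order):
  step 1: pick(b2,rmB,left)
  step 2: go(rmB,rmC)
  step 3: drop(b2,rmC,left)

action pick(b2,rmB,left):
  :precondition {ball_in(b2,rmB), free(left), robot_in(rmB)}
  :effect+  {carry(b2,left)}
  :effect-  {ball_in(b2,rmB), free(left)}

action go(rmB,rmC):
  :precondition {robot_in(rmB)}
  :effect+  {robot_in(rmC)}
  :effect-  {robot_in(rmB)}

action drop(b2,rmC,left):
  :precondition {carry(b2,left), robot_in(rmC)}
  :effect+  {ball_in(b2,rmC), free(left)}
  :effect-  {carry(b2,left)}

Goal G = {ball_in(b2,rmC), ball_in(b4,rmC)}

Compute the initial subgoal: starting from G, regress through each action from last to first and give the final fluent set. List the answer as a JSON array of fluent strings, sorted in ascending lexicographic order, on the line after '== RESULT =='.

Regress step by step:
  through step 3 (drop(b2,rmC,left)): drop {ball_in(b2,rmC)}, keep {ball_in(b4,rmC)}, require {carry(b2,left), robot_in(rmC)}
    → {ball_in(b4,rmC), carry(b2,left), robot_in(rmC)}
  through step 2 (go(rmB,rmC)): drop {robot_in(rmC)}, keep {ball_in(b4,rmC), carry(b2,left)}, require {robot_in(rmB)}
    → {ball_in(b4,rmC), carry(b2,left), robot_in(rmB)}
  through step 1 (pick(b2,rmB,left)): drop {carry(b2,left)}, keep {ball_in(b4,rmC), robot_in(rmB)}, require {ball_in(b2,rmB), free(left), robot_in(rmB)}
    → {ball_in(b2,rmB), ball_in(b4,rmC), free(left), robot_in(rmB)}

== RESULT ==
["ball_in(b2,rmB)", "ball_in(b4,rmC)", "free(left)", "robot_in(rmB)"]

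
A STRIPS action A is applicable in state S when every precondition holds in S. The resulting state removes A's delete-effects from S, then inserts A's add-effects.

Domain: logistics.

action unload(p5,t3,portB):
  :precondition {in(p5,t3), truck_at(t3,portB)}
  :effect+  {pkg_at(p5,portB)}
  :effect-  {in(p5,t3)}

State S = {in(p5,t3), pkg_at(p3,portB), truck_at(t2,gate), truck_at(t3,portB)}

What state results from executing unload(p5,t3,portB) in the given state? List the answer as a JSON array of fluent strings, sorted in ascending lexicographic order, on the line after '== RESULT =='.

Compute (S \ del) ∪ add:
  pre ⊆ S: {in(p5,t3), truck_at(t3,portB)} ⊆ S  — applicable
  S \ del = {pkg_at(p3,portB), truck_at(t2,gate), truck_at(t3,portB)}
  ∪ add   = {pkg_at(p3,portB), pkg_at(p5,portB), truck_at(t2,gate), truck_at(t3,portB)}

== RESULT ==
["pkg_at(p3,portB)", "pkg_at(p5,portB)", "truck_at(t2,gate)", "truck_at(t3,portB)"]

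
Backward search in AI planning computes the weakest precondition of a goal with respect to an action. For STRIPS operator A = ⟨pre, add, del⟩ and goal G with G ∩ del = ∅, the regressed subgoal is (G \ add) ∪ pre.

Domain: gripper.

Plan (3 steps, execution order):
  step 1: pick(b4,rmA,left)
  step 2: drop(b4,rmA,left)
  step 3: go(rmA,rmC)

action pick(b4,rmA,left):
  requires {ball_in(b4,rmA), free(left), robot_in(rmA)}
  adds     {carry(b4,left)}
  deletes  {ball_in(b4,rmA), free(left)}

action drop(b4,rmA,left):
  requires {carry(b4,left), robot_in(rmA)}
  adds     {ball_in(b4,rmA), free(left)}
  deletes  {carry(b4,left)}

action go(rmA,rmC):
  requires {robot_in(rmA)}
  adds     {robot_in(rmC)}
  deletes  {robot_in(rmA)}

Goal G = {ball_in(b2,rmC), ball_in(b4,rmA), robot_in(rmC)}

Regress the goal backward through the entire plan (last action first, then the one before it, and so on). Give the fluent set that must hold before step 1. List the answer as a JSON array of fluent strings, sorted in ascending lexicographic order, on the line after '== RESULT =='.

Work backward from the goal:
  through step 3 (go(rmA,rmC)): drop {robot_in(rmC)}, keep {ball_in(b2,rmC), ball_in(b4,rmA)}, require {robot_in(rmA)}
    → {ball_in(b2,rmC), ball_in(b4,rmA), robot_in(rmA)}
  through step 2 (drop(b4,rmA,left)): drop {ball_in(b4,rmA)}, keep {ball_in(b2,rmC), robot_in(rmA)}, require {carry(b4,left), robot_in(rmA)}
    → {ball_in(b2,rmC), carry(b4,left), robot_in(rmA)}
  through step 1 (pick(b4,rmA,left)): drop {carry(b4,left)}, keep {ball_in(b2,rmC), robot_in(rmA)}, require {ball_in(b4,rmA), free(left), robot_in(rmA)}
    → {ball_in(b2,rmC), ball_in(b4,rmA), free(left), robot_in(rmA)}

== RESULT ==
["ball_in(b2,rmC)", "ball_in(b4,rmA)", "free(left)", "robot_in(rmA)"]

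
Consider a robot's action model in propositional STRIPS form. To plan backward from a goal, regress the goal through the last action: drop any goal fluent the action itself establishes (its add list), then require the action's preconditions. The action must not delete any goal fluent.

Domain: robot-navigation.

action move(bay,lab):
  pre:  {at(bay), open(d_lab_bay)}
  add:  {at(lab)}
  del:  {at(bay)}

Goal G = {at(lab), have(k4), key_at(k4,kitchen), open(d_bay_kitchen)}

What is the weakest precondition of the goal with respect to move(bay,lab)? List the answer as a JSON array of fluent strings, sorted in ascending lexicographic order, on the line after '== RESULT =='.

Regress:
  G ∩ del = {}  (empty — regression defined)
  G \ add = {at(lab), have(k4), key_at(k4,kitchen), open(d_bay_kitchen)} \ {at(lab)} = {have(k4), key_at(k4,kitchen), open(d_bay_kitchen)}
  ∪ pre   = {have(k4), key_at(k4,kitchen), open(d_bay_kitchen)} ∪ {at(bay), open(d_lab_bay)}
          = {at(bay), have(k4), key_at(k4,kitchen), open(d_bay_kitchen), open(d_lab_bay)}

== RESULT ==
["at(bay)", "have(k4)", "key_at(k4,kitchen)", "open(d_bay_kitchen)", "open(d_lab_bay)"]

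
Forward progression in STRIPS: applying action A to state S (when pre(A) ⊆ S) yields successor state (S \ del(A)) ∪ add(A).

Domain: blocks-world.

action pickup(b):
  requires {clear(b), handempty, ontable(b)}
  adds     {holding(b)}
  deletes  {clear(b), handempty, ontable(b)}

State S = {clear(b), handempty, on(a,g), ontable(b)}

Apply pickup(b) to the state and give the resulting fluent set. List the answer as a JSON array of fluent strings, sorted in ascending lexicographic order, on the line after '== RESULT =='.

Compute (S \ del) ∪ add:
  pre ⊆ S: {clear(b), handempty, ontable(b)} ⊆ S  — applicable
  S \ del = {on(a,g)}
  ∪ add   = {holding(b), on(a,g)}

== RESULT ==
["holding(b)", "on(a,g)"]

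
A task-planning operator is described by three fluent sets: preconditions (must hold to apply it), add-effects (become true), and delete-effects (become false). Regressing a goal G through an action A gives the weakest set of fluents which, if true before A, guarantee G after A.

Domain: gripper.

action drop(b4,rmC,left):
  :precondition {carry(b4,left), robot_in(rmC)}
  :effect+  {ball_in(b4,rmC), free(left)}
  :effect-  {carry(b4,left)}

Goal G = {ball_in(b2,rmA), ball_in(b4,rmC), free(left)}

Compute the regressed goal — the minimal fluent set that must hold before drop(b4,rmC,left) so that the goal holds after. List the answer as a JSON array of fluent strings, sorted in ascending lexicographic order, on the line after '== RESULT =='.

Regress:
  G ∩ del = {}  (empty — regression defined)
  G \ add = {ball_in(b2,rmA), ball_in(b4,rmC), free(left)} \ {ball_in(b4,rmC), free(left)} = {ball_in(b2,rmA)}
  ∪ pre   = {ball_in(b2,rmA)} ∪ {carry(b4,left), robot_in(rmC)}
          = {ball_in(b2,rmA), carry(b4,left), robot_in(rmC)}

== RESULT ==
["ball_in(b2,rmA)", "carry(b4,left)", "robot_in(rmC)"]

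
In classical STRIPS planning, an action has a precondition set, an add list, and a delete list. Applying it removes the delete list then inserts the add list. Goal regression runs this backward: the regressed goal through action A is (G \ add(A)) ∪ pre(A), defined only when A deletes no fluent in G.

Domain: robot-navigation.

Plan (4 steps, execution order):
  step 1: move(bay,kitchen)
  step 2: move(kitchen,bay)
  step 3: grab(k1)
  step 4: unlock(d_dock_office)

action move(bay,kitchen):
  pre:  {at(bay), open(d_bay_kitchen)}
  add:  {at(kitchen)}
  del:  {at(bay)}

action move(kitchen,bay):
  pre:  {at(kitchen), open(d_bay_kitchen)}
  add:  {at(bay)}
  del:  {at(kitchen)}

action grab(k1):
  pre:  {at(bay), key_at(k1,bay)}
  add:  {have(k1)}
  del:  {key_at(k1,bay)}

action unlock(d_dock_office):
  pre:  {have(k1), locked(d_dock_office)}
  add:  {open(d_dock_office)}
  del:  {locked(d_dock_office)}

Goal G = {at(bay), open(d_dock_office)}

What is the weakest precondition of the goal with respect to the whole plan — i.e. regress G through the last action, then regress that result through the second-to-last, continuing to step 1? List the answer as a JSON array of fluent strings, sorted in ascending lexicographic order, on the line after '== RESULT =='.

Regress step by step:
  through step 4 (unlock(d_dock_office)): drop {open(d_dock_office)}, keep {at(bay)}, require {have(k1), locked(d_dock_office)}
    → {at(bay), have(k1), locked(d_dock_office)}
  through step 3 (grab(k1)): drop {have(k1)}, keep {at(bay), locked(d_dock_office)}, require {at(bay), key_at(k1,bay)}
    → {at(bay), key_at(k1,bay), locked(d_dock_office)}
  through step 2 (move(kitchen,bay)): drop {at(bay)}, keep {key_at(k1,bay), locked(d_dock_office)}, require {at(kitchen), open(d_bay_kitchen)}
    → {at(kitchen), key_at(k1,bay), locked(d_dock_office), open(d_bay_kitchen)}
  through step 1 (move(bay,kitchen)): drop {at(kitchen)}, keep {key_at(k1,bay), locked(d_dock_office), open(d_bay_kitchen)}, require {at(bay), open(d_bay_kitchen)}
    → {at(bay), key_at(k1,bay), locked(d_dock_office), open(d_bay_kitchen)}

== RESULT ==
["at(bay)", "key_at(k1,bay)", "locked(d_dock_office)", "open(d_bay_kitchen)"]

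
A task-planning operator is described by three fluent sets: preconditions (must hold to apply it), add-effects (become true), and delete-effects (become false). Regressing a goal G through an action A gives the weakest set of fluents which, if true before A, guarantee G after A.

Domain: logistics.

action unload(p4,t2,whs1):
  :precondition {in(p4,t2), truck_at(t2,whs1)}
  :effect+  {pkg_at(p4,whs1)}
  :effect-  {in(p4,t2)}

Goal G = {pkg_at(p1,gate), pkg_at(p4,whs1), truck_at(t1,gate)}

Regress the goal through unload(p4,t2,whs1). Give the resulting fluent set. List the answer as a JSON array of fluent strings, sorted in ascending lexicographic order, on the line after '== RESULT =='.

Compute (G \ add) ∪ pre:
  G ∩ del = {}  (empty — regression defined)
  G \ add = {pkg_at(p1,gate), pkg_at(p4,whs1), truck_at(t1,gate)} \ {pkg_at(p4,whs1)} = {pkg_at(p1,gate), truck_at(t1,gate)}
  ∪ pre   = {pkg_at(p1,gate), truck_at(t1,gate)} ∪ {in(p4,t2), truck_at(t2,whs1)}
          = {in(p4,t2), pkg_at(p1,gate), truck_at(t1,gate), truck_at(t2,whs1)}

== RESULT ==
["in(p4,t2)", "pkg_at(p1,gate)", "truck_at(t1,gate)", "truck_at(t2,whs1)"]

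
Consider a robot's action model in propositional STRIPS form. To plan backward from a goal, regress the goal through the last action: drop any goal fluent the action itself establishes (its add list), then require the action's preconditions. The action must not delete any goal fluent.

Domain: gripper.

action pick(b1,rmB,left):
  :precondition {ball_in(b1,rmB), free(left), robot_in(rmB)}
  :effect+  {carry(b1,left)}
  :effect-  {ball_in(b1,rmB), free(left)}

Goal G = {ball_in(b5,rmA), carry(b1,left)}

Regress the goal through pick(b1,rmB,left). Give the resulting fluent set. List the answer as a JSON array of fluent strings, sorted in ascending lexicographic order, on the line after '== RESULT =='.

Compute (G \ add) ∪ pre:
  G ∩ del = {}  (empty — regression defined)
  G \ add = {ball_in(b5,rmA), carry(b1,left)} \ {carry(b1,left)} = {ball_in(b5,rmA)}
  ∪ pre   = {ball_in(b5,rmA)} ∪ {ball_in(b1,rmB), free(left), robot_in(rmB)}
          = {ball_in(b1,rmB), ball_in(b5,rmA), free(left), robot_in(rmB)}

== RESULT ==
["ball_in(b1,rmB)", "ball_in(b5,rmA)", "free(left)", "robot_in(rmB)"]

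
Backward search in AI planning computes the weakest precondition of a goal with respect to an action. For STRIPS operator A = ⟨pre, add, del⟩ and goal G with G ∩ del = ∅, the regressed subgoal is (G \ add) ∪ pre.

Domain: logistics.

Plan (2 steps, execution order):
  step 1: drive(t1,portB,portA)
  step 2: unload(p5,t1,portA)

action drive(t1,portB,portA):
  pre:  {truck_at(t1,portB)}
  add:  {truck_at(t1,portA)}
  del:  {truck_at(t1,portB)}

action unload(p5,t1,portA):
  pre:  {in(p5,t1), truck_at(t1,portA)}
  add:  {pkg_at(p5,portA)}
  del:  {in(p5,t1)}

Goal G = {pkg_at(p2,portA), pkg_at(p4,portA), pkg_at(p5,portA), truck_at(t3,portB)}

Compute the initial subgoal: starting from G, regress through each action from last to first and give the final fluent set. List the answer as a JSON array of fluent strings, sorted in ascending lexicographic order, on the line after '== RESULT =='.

Work backward from the goal:
  through step 2 (unload(p5,t1,portA)): drop {pkg_at(p5,portA)}, keep {pkg_at(p2,portA), pkg_at(p4,portA), truck_at(t3,portB)}, require {in(p5,t1), truck_at(t1,portA)}
    → {in(p5,t1), pkg_at(p2,portA), pkg_at(p4,portA), truck_at(t1,portA), truck_at(t3,portB)}
  through step 1 (drive(t1,portB,portA)): drop {truck_at(t1,portA)}, keep {in(p5,t1), pkg_at(p2,portA), pkg_at(p4,portA), truck_at(t3,portB)}, require {truck_at(t1,portB)}
    → {in(p5,t1), pkg_at(p2,portA), pkg_at(p4,portA), truck_at(t1,portB), truck_at(t3,portB)}

== RESULT ==
["in(p5,t1)", "pkg_at(p2,portA)", "pkg_at(p4,portA)", "truck_at(t1,portB)", "truck_at(t3,portB)"]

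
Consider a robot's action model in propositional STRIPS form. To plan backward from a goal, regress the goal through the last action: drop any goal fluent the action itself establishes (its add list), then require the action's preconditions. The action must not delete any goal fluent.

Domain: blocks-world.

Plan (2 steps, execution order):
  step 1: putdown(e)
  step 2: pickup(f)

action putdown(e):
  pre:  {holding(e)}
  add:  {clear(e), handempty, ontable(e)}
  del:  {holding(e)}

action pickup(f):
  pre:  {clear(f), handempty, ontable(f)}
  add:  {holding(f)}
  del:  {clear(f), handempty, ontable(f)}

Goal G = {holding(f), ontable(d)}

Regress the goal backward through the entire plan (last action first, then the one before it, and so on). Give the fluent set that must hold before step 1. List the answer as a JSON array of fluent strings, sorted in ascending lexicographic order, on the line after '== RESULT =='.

Work backward from the goal:
  through step 2 (pickup(f)): drop {holding(f)}, keep {ontable(d)}, require {clear(f), handempty, ontable(f)}
    → {clear(f), handempty, ontable(d), ontable(f)}
  through step 1 (putdown(e)): drop {handempty}, keep {clear(f), ontable(d), ontable(f)}, require {holding(e)}
    → {clear(f), holding(e), ontable(d), ontable(f)}

== RESULT ==
["clear(f)", "holding(e)", "ontable(d)", "ontable(f)"]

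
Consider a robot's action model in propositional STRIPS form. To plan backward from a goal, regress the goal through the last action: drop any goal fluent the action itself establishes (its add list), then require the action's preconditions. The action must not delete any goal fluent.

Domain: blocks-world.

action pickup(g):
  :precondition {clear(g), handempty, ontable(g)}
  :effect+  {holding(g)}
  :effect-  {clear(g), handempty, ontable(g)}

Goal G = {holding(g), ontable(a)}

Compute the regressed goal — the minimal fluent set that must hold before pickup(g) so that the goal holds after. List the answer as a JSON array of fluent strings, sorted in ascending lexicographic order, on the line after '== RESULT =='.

Regress:
  G ∩ del = {}  (empty — regression defined)
  G \ add = {holding(g), ontable(a)} \ {holding(g)} = {ontable(a)}
  ∪ pre   = {ontable(a)} ∪ {clear(g), handempty, ontable(g)}
          = {clear(g), handempty, ontable(a), ontable(g)}

== RESULT ==
["clear(g)", "handempty", "ontable(a)", "ontable(g)"]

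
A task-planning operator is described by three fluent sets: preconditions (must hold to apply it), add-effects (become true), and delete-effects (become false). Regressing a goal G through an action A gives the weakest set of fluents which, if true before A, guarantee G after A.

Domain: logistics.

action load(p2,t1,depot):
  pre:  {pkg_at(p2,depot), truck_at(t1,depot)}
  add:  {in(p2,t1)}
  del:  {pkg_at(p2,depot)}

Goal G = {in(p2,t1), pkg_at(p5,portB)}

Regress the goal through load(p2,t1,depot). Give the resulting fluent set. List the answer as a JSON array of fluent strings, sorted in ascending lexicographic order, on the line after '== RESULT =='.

Regress:
  G ∩ del = {}  (empty — regression defined)
  G \ add = {in(p2,t1), pkg_at(p5,portB)} \ {in(p2,t1)} = {pkg_at(p5,portB)}
  ∪ pre   = {pkg_at(p5,portB)} ∪ {pkg_at(p2,depot), truck_at(t1,depot)}
          = {pkg_at(p2,depot), pkg_at(p5,portB), truck_at(t1,depot)}

== RESULT ==
["pkg_at(p2,depot)", "pkg_at(p5,portB)", "truck_at(t1,depot)"]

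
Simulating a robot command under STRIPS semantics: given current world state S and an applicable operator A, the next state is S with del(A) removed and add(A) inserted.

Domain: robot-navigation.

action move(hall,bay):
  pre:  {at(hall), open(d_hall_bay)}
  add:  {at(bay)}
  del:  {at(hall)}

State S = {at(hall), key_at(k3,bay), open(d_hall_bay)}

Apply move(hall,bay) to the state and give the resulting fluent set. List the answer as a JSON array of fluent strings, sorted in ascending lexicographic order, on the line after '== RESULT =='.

Progress:
  pre ⊆ S: {at(hall), open(d_hall_bay)} ⊆ S  — applicable
  S \ del = {key_at(k3,bay), open(d_hall_bay)}
  ∪ add   = {at(bay), key_at(k3,bay), open(d_hall_bay)}

== RESULT ==
["at(bay)", "key_at(k3,bay)", "open(d_hall_bay)"]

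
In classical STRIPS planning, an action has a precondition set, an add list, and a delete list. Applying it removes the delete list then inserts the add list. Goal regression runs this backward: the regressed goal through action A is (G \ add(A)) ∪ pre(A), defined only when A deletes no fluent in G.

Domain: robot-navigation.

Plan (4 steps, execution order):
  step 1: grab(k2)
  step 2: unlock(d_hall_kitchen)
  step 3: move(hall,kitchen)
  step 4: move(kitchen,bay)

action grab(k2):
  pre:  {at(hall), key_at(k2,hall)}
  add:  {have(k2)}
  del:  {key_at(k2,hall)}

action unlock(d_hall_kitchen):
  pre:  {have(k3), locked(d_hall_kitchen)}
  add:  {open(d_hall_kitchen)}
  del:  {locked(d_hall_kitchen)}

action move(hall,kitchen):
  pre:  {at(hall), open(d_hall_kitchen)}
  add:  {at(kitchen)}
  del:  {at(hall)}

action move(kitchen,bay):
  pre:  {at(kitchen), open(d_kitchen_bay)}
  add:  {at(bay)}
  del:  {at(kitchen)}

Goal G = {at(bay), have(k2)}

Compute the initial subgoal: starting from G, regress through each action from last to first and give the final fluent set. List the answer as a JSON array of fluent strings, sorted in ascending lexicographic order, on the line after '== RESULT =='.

Regress step by step:
  through step 4 (move(kitchen,bay)): drop {at(bay)}, keep {have(k2)}, require {at(kitchen), open(d_kitchen_bay)}
    → {at(kitchen), have(k2), open(d_kitchen_bay)}
  through step 3 (move(hall,kitchen)): drop {at(kitchen)}, keep {have(k2), open(d_kitchen_bay)}, require {at(hall), open(d_hall_kitchen)}
    → {at(hall), have(k2), open(d_hall_kitchen), open(d_kitchen_bay)}
  through step 2 (unlock(d_hall_kitchen)): drop {open(d_hall_kitchen)}, keep {at(hall), have(k2), open(d_kitchen_bay)}, require {have(k3), locked(d_hall_kitchen)}
    → {at(hall), have(k2), have(k3), locked(d_hall_kitchen), open(d_kitchen_bay)}
  through step 1 (grab(k2)): drop {have(k2)}, keep {at(hall), have(k3), locked(d_hall_kitchen), open(d_kitchen_bay)}, require {at(hall), key_at(k2,hall)}
    → {at(hall), have(k3), key_at(k2,hall), locked(d_hall_kitchen), open(d_kitchen_bay)}

== RESULT ==
["at(hall)", "have(k3)", "key_at(k2,hall)", "locked(d_hall_kitchen)", "open(d_kitchen_bay)"]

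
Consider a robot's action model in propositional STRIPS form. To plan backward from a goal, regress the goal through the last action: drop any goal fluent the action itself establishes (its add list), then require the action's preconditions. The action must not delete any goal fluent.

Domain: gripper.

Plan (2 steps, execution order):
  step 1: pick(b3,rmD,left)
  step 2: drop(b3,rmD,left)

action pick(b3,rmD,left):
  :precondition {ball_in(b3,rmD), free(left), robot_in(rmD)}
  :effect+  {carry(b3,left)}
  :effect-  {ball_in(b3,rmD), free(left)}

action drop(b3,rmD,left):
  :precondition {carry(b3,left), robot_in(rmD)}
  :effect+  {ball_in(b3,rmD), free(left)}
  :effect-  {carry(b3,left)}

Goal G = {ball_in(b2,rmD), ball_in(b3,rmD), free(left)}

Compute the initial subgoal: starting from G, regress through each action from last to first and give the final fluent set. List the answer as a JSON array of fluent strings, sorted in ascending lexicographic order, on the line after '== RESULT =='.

Work backward from the goal:
  through step 2 (drop(b3,rmD,left)): drop {ball_in(b3,rmD), free(left)}, keep {ball_in(b2,rmD)}, require {carry(b3,left), robot_in(rmD)}
    → {ball_in(b2,rmD), carry(b3,left), robot_in(rmD)}
  through step 1 (pick(b3,rmD,left)): drop {carry(b3,left)}, keep {ball_in(b2,rmD), robot_in(rmD)}, require {ball_in(b3,rmD), free(left), robot_in(rmD)}
    → {ball_in(b2,rmD), ball_in(b3,rmD), free(left), robot_in(rmD)}

== RESULT ==
["ball_in(b2,rmD)", "ball_in(b3,rmD)", "free(left)", "robot_in(rmD)"]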